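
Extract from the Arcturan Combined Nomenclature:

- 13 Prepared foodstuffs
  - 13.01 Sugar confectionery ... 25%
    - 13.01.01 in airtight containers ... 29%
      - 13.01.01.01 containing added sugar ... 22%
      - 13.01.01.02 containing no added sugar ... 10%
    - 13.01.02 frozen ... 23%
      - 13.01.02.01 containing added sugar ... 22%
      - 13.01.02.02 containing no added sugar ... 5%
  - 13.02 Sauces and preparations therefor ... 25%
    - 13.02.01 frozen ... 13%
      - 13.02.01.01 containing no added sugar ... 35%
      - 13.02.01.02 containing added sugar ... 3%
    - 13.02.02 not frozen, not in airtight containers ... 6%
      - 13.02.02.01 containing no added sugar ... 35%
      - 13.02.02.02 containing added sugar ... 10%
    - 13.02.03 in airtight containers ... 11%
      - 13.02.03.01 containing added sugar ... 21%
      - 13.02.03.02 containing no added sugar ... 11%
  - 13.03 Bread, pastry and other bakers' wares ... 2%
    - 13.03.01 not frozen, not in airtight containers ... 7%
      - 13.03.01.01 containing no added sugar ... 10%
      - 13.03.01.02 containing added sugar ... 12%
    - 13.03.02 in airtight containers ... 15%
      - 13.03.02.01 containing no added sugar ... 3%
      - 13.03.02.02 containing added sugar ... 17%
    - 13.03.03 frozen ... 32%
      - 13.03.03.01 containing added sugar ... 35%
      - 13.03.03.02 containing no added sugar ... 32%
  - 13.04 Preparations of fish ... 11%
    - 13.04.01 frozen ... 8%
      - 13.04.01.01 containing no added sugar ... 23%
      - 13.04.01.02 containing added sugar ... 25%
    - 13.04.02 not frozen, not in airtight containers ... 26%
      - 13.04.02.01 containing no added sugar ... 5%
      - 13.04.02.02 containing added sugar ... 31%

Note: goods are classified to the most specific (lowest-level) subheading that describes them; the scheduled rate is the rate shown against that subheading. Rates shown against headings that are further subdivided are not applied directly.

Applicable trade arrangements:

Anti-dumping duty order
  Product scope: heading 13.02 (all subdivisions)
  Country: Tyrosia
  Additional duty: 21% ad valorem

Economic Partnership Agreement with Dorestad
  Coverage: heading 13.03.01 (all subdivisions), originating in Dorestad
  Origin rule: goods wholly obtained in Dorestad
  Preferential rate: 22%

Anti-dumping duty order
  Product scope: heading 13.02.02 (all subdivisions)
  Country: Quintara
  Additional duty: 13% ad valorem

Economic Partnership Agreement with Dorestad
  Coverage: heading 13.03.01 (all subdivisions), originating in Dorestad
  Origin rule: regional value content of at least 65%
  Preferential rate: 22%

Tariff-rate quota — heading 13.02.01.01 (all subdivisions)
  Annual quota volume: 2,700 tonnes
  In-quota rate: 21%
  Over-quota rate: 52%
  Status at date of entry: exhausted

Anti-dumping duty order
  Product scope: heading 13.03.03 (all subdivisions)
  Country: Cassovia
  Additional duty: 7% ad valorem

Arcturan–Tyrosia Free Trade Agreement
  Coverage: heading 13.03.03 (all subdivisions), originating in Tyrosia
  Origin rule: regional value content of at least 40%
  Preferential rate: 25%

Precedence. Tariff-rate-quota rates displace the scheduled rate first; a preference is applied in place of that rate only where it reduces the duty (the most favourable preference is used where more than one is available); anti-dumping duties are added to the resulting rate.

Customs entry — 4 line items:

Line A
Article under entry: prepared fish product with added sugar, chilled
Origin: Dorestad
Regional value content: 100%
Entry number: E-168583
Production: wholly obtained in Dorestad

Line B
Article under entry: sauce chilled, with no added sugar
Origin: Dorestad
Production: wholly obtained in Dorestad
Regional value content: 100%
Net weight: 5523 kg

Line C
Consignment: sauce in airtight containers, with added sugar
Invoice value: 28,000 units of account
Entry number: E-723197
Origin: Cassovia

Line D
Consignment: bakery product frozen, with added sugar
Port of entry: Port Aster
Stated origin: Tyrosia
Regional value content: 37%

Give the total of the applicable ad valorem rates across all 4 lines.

122%

Line A: prepared fish product → 13.04; chilled → 13.04.02; with added sugar → 13.04.02.02. Scheduled 31%. Dorestad agreement on 13.03.01: 13.04.02.02 not covered; Dorestad agreement on 13.03.01: 13.04.02.02 not covered. → 31%.
Line B: sauce → 13.02; chilled → 13.02.02; with no added sugar → 13.02.02.01. Scheduled 35%. Dorestad agreement on 13.03.01: 13.02.02.01 not covered; Dorestad agreement on 13.03.01: 13.02.02.01 not covered. → 35%.
Line C: sauce → 13.02; in airtight containers → 13.02.03; with added sugar → 13.02.03.01. Scheduled 21%. No special measure applies. → 21%.
Line D: bakery product → 13.03; frozen → 13.03.03; with added sugar → 13.03.03.01. Scheduled 35%. Tyrosia agreement on 13.03.03: RVC < 40%. → 35%.
Sum: 31% + 35% + 21% + 35% = 122%.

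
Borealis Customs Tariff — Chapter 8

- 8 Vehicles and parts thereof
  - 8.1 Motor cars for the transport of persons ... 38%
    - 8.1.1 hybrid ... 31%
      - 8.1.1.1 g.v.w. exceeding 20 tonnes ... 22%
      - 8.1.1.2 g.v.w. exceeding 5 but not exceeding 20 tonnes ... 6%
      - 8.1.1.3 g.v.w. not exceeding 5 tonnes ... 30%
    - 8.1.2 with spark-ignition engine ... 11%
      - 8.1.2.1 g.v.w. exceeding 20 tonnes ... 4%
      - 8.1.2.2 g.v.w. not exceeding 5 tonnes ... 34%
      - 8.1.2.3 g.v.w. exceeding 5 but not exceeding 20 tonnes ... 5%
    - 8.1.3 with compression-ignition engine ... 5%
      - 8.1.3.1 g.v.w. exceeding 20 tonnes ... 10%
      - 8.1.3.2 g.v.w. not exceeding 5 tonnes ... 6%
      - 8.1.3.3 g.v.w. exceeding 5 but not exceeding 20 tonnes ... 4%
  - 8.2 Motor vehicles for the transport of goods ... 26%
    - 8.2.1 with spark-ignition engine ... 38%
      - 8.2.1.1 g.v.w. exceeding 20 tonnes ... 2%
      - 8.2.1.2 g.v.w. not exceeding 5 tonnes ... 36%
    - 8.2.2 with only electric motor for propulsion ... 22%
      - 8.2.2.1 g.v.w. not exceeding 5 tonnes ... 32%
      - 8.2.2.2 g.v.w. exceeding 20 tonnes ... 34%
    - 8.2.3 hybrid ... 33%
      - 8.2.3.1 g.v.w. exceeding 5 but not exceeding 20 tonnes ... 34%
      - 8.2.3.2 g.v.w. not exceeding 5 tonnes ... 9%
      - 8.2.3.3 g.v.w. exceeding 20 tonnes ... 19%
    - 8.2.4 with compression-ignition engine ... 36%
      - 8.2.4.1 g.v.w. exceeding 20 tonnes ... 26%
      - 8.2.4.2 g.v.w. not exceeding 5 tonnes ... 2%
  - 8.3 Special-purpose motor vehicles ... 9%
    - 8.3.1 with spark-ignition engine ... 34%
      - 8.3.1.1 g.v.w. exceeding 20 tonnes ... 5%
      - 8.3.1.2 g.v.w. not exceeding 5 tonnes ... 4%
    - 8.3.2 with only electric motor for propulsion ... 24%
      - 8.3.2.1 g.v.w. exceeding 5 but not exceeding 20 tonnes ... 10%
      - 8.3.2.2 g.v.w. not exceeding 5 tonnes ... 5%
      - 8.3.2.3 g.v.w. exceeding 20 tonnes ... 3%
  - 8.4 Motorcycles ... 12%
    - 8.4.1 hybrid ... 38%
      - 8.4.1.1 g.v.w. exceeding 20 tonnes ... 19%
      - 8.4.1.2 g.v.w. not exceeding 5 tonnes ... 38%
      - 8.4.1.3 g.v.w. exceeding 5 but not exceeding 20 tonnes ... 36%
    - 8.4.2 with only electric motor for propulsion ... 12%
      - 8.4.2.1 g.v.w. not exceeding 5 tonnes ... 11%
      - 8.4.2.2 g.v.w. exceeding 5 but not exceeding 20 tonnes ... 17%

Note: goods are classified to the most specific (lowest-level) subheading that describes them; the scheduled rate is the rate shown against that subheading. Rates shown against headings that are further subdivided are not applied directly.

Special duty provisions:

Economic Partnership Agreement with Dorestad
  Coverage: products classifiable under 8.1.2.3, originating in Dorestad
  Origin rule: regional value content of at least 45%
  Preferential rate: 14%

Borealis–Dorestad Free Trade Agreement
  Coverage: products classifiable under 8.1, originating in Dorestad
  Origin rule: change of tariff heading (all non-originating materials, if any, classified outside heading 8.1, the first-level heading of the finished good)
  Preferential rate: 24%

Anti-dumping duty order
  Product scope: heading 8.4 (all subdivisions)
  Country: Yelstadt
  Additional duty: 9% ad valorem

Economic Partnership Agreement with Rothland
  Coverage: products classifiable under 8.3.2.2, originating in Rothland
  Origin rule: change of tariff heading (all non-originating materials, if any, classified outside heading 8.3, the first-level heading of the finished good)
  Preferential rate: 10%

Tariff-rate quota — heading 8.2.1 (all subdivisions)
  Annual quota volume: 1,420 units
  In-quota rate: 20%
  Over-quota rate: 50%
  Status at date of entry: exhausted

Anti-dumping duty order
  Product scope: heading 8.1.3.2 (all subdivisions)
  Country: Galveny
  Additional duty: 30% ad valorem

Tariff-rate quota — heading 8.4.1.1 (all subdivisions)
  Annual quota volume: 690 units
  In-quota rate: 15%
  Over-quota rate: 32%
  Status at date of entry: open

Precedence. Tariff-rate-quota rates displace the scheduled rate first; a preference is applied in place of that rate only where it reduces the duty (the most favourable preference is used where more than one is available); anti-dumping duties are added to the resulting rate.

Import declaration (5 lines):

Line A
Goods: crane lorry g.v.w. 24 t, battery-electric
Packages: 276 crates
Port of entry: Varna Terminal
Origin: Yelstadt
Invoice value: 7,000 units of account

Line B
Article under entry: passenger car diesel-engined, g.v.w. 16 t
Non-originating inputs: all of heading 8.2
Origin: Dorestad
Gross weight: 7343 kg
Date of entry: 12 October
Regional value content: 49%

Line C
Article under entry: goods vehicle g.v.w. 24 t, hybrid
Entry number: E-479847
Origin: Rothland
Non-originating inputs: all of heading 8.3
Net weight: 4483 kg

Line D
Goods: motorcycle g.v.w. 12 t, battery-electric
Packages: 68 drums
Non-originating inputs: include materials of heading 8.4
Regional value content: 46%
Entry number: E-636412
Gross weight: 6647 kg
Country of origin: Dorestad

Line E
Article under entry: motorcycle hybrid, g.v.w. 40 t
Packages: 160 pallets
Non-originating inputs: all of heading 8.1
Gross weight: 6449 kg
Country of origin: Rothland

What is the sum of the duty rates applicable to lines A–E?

58%

Line A: crane lorry → 8.3; battery-electric → 8.3.2; g.v.w. 24 t → 8.3.2.3. Scheduled 3%. No special measure applies. → 3%.
Line B: passenger car → 8.1; diesel-engined → 8.1.3; g.v.w. 16 t → 8.1.3.3. Scheduled 4%. Dorestad agreement on 8.1.2.3: 8.1.3.3 not covered; Dorestad agreement on 8.1: CTH met → 24% available; preference 24% not lower than 4% → no reduction. → 4%.
Line C: goods vehicle → 8.2; hybrid → 8.2.3; g.v.w. 24 t → 8.2.3.3. Scheduled 19%. Rothland agreement on 8.3.2.2: 8.2.3.3 not covered. → 19%.
Line D: motorcycle → 8.4; battery-electric → 8.4.2; g.v.w. 12 t → 8.4.2.2. Scheduled 17%. Dorestad agreement on 8.1.2.3: 8.4.2.2 not covered; Dorestad agreement on 8.1: 8.4.2.2 not covered. → 17%.
Line E: motorcycle → 8.4; hybrid → 8.4.1; g.v.w. 40 t → 8.4.1.1. Scheduled 19%. quota on 8.4.1.1 open → in-quota 15%; Rothland agreement on 8.3.2.2: 8.4.1.1 not covered. → 15%.
Sum: 3% + 4% + 19% + 17% + 15% = 58%.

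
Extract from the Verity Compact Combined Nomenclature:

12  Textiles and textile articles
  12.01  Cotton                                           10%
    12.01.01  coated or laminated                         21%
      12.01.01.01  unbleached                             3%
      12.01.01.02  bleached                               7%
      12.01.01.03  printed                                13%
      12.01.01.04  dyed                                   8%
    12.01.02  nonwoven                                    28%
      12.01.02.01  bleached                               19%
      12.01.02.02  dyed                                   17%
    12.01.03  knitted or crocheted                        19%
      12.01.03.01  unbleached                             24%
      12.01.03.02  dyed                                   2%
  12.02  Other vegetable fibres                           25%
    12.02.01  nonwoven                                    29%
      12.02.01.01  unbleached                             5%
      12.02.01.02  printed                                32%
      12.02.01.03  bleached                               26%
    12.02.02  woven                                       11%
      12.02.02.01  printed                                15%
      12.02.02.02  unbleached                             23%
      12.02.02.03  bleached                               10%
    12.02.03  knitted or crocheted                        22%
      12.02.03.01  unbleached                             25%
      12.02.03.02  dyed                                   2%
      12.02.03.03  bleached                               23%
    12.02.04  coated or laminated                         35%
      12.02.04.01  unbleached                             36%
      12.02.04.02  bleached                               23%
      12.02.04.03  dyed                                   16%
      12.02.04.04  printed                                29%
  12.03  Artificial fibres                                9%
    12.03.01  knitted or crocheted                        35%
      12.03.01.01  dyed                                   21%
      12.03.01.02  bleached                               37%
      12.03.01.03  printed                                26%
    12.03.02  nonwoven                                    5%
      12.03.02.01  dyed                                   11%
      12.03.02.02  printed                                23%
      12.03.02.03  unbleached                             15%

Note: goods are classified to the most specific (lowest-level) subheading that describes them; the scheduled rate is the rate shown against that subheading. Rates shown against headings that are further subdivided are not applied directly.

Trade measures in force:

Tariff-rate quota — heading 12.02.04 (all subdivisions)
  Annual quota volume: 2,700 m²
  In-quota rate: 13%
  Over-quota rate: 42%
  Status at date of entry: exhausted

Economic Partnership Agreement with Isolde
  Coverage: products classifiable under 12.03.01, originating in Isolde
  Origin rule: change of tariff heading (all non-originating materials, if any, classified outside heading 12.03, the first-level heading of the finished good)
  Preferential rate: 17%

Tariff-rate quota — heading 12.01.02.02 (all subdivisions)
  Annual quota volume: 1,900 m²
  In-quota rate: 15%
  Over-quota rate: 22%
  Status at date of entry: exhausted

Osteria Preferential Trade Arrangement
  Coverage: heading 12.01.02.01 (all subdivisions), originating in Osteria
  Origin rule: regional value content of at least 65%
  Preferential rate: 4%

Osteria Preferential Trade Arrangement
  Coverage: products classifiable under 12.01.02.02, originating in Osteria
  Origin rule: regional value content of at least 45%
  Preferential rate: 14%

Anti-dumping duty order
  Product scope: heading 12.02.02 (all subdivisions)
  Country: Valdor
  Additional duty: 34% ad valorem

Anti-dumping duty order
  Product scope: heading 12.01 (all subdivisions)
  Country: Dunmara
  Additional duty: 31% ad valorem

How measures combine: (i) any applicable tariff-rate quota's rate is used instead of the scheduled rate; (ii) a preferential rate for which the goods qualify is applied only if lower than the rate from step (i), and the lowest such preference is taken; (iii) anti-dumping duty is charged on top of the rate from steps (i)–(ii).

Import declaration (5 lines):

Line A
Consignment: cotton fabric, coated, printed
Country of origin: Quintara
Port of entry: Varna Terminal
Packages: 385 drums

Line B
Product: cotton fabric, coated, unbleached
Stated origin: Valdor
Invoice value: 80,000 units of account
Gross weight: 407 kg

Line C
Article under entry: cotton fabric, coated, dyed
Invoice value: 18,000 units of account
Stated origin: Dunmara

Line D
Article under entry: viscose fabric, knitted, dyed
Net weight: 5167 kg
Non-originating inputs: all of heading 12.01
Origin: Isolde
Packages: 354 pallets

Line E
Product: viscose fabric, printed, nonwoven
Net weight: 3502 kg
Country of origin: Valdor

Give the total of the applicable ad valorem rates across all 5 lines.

Line A: cotton → 12.01; coated → 12.01.01; printed → 12.01.01.03. Scheduled 13%. No special measure applies. → 13%.
Line B: cotton → 12.01; coated → 12.01.01; unbleached → 12.01.01.01. Scheduled 3%. No special measure applies. → 3%.
Line C: cotton → 12.01; coated → 12.01.01; dyed → 12.01.01.04. Scheduled 8%. anti-dumping (Dunmara, 12.01): +31%; total 8% + 31% = 39%. → 39%.
Line D: viscose → 12.03; knitted → 12.03.01; dyed → 12.03.01.01. Scheduled 21%. Isolde agreement on 12.03.01: CTH met → 17% available; preferential 17%. → 17%.
Line E: viscose → 12.03; nonwoven → 12.03.02; printed → 12.03.02.02. Scheduled 23%. No special measure applies. → 23%.
Sum: 13% + 3% + 39% + 17% + 23% = 95%.

95%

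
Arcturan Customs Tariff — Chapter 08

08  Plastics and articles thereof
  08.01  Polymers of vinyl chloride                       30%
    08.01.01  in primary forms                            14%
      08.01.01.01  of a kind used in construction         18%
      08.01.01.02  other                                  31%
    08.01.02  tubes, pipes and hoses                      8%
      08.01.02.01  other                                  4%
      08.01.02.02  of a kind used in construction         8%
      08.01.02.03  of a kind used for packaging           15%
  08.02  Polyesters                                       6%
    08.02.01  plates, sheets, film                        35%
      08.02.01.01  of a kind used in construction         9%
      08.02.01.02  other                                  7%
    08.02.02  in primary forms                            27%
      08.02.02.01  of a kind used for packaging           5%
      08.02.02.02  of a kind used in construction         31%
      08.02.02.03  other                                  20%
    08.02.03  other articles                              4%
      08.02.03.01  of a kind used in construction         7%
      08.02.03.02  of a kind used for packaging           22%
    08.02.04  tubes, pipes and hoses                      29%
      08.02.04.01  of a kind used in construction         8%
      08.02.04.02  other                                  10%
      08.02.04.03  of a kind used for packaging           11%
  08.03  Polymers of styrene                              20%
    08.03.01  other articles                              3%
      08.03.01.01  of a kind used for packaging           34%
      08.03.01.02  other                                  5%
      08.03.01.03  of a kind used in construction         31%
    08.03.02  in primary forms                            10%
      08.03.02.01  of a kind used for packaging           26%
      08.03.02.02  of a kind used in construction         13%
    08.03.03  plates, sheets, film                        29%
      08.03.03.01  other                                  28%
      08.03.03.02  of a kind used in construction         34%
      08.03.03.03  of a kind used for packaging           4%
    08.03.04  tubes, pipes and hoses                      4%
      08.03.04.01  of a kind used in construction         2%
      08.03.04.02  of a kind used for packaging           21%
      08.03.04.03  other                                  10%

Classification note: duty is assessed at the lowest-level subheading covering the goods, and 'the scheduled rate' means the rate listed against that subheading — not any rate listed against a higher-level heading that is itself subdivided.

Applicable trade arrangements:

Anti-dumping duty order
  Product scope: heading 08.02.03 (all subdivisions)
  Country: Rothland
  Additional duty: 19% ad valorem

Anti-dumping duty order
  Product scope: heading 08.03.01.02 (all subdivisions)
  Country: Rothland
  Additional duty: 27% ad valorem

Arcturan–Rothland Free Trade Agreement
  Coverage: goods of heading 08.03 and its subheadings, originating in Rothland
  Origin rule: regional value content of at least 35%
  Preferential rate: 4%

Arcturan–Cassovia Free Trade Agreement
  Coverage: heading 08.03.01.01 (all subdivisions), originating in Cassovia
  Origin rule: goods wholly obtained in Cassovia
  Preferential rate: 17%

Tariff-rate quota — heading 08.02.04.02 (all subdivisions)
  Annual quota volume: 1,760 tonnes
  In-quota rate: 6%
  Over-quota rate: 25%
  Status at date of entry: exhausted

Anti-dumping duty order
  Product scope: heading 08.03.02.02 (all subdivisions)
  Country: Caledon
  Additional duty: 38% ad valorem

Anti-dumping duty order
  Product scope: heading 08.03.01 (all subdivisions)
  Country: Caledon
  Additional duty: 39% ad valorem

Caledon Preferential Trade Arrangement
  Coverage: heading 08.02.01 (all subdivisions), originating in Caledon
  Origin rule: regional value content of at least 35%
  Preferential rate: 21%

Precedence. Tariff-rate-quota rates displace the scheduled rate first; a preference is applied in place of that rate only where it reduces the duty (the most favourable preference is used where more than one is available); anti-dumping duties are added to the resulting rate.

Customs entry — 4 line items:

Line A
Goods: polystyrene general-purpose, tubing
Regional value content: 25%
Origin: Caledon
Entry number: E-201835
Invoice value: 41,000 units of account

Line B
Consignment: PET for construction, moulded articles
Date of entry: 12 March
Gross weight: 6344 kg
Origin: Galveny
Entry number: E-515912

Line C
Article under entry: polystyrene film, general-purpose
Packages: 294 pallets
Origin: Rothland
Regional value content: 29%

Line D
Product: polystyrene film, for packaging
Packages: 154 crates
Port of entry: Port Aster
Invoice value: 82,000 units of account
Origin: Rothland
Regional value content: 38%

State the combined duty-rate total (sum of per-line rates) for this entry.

Line A: polystyrene → 08.03; tubing → 08.03.04; general-purpose → 08.03.04.03. Scheduled 10%. Caledon agreement on 08.02.01: 08.03.04.03 not covered. → 10%.
Line B: PET → 08.02; moulded articles → 08.02.03; for construction → 08.02.03.01. Scheduled 7%. No special measure applies. → 7%.
Line C: polystyrene → 08.03; film → 08.03.03; general-purpose → 08.03.03.01. Scheduled 28%. Rothland agreement on 08.03: RVC < 35%. → 28%.
Line D: polystyrene → 08.03; film → 08.03.03; for packaging → 08.03.03.03. Scheduled 4%. Rothland agreement on 08.03: RVC ≥ 35% → 4% available; preference 4% not lower than 4% → no reduction. → 4%.
Sum: 10% + 7% + 28% + 4% = 49%.

49%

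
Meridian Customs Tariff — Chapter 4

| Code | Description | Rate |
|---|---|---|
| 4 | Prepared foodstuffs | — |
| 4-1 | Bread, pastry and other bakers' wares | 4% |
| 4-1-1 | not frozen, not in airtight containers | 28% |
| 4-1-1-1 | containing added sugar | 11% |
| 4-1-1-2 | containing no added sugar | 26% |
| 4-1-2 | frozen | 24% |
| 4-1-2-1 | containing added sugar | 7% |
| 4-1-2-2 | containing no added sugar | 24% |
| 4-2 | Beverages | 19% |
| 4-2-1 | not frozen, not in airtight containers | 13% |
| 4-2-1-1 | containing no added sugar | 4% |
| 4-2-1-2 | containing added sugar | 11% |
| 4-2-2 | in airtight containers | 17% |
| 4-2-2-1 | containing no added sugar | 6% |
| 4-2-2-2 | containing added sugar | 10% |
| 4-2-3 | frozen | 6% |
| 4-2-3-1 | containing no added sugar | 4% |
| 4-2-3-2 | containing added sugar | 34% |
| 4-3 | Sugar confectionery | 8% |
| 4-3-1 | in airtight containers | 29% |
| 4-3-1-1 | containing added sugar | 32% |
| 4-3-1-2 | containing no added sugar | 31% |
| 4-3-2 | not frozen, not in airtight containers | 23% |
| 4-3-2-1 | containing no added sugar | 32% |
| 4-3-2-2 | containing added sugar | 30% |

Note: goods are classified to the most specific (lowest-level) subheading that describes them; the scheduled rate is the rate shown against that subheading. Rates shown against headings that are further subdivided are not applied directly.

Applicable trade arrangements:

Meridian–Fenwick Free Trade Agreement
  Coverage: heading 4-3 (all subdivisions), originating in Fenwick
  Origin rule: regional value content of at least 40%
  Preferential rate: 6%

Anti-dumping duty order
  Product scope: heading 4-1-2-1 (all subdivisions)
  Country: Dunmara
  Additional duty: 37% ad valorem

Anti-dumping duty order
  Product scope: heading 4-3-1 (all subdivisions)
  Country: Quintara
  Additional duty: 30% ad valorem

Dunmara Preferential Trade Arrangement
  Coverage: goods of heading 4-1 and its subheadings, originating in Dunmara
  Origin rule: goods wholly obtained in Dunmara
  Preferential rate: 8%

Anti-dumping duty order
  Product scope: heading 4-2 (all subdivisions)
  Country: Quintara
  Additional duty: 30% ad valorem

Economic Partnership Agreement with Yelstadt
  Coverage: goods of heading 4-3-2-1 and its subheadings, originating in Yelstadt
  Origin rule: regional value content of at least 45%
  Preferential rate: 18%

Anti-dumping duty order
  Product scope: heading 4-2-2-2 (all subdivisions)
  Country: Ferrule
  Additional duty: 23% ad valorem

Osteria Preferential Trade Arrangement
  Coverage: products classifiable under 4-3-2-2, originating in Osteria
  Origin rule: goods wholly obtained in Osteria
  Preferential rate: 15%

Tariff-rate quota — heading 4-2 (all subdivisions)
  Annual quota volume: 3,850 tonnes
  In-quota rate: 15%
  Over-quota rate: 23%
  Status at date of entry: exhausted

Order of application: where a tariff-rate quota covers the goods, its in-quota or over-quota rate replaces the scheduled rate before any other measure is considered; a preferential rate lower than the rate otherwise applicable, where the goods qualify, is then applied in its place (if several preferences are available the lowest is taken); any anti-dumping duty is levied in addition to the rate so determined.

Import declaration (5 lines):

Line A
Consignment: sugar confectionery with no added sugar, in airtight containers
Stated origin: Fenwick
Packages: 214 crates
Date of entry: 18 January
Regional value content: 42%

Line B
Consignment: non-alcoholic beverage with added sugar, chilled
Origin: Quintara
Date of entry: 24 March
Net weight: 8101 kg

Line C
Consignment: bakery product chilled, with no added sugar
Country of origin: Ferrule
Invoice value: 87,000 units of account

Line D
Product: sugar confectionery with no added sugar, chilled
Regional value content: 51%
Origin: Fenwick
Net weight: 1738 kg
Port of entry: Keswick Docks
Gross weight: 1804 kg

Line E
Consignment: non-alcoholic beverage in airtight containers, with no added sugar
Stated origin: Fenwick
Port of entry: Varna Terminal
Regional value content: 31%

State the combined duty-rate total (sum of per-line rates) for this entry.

114%

Line A: sugar confectionery → 4-3; in airtight containers → 4-3-1; with no added sugar → 4-3-1-2. Scheduled 31%. Fenwick agreement on 4-3: RVC ≥ 40% → 6% available; preferential 6%. → 6%.
Line B: non-alcoholic beverage → 4-2; chilled → 4-2-1; with added sugar → 4-2-1-2. Scheduled 11%. quota on 4-2 exhausted → over-quota 23%; anti-dumping (Quintara, 4-2): +30%; total 23% + 30% = 53%. → 53%.
Line C: bakery product → 4-1; chilled → 4-1-1; with no added sugar → 4-1-1-2. Scheduled 26%. No special measure applies. → 26%.
Line D: sugar confectionery → 4-3; chilled → 4-3-2; with no added sugar → 4-3-2-1. Scheduled 32%. Fenwick agreement on 4-3: RVC ≥ 40% → 6% available; preferential 6%. → 6%.
Line E: non-alcoholic beverage → 4-2; in airtight containers → 4-2-2; with no added sugar → 4-2-2-1. Scheduled 6%. quota on 4-2 exhausted → over-quota 23%; Fenwick agreement on 4-3: 4-2-2-1 not covered. → 23%.
Sum: 6% + 53% + 26% + 6% + 23% = 114%.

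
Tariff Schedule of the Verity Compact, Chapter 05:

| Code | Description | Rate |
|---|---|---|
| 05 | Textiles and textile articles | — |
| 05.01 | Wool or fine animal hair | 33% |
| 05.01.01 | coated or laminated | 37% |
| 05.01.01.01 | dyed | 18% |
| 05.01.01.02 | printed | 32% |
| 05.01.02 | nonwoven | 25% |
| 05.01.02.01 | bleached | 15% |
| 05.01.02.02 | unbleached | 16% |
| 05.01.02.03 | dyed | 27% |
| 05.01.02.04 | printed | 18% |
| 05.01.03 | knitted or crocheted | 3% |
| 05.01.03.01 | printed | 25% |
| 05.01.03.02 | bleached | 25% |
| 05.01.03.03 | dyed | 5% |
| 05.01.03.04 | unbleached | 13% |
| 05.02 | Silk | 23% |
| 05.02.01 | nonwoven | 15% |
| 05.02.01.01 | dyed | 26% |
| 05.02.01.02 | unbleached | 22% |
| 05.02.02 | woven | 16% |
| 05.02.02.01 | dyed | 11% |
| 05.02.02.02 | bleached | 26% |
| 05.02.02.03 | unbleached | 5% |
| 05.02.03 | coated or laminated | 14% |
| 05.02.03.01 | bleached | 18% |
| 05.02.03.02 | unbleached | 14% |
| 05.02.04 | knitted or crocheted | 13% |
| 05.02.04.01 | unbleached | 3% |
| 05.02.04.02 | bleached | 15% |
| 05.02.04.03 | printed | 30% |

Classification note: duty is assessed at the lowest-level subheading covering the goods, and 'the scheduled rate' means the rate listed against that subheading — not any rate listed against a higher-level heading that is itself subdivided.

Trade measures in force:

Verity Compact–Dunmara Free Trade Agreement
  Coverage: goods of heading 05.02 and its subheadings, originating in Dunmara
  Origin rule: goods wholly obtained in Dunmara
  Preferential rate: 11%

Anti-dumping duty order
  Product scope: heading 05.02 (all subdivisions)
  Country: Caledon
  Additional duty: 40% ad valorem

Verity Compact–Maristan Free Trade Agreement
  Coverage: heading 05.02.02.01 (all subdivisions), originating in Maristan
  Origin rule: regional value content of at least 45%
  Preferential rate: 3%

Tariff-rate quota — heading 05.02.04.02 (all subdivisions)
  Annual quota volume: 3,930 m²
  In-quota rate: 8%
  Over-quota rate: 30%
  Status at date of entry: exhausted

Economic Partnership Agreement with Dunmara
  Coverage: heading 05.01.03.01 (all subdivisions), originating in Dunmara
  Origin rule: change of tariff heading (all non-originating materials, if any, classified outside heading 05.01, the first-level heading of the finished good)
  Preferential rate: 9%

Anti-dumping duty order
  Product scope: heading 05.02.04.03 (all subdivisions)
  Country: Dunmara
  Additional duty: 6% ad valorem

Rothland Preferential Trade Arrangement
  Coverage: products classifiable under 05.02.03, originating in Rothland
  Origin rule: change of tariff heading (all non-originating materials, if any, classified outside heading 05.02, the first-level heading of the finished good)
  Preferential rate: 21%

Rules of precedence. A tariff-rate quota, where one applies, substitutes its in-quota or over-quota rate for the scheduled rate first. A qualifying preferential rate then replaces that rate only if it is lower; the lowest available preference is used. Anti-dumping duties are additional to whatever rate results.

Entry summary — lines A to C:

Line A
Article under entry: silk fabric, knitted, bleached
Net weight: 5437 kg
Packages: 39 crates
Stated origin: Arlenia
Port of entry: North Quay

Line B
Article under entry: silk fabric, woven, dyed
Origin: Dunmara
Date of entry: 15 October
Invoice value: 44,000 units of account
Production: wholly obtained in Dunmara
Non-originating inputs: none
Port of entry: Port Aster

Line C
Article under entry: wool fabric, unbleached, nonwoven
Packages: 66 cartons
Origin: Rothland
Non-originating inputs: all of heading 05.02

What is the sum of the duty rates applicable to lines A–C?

Line A: silk → 05.02; knitted → 05.02.04; bleached → 05.02.04.02. Scheduled 15%. quota on 05.02.04.02 exhausted → over-quota 30%. → 30%.
Line B: silk → 05.02; woven → 05.02.02; dyed → 05.02.02.01. Scheduled 11%. Dunmara agreement on 05.02: wholly obtained → 11% available; Dunmara agreement on 05.01.03.01: 05.02.02.01 not covered; preference 11% not lower than 11% → no reduction. → 11%.
Line C: wool → 05.01; nonwoven → 05.01.02; unbleached → 05.01.02.02. Scheduled 16%. Rothland agreement on 05.02.03: 05.01.02.02 not covered. → 16%.
Sum: 30% + 11% + 16% = 57%.

57%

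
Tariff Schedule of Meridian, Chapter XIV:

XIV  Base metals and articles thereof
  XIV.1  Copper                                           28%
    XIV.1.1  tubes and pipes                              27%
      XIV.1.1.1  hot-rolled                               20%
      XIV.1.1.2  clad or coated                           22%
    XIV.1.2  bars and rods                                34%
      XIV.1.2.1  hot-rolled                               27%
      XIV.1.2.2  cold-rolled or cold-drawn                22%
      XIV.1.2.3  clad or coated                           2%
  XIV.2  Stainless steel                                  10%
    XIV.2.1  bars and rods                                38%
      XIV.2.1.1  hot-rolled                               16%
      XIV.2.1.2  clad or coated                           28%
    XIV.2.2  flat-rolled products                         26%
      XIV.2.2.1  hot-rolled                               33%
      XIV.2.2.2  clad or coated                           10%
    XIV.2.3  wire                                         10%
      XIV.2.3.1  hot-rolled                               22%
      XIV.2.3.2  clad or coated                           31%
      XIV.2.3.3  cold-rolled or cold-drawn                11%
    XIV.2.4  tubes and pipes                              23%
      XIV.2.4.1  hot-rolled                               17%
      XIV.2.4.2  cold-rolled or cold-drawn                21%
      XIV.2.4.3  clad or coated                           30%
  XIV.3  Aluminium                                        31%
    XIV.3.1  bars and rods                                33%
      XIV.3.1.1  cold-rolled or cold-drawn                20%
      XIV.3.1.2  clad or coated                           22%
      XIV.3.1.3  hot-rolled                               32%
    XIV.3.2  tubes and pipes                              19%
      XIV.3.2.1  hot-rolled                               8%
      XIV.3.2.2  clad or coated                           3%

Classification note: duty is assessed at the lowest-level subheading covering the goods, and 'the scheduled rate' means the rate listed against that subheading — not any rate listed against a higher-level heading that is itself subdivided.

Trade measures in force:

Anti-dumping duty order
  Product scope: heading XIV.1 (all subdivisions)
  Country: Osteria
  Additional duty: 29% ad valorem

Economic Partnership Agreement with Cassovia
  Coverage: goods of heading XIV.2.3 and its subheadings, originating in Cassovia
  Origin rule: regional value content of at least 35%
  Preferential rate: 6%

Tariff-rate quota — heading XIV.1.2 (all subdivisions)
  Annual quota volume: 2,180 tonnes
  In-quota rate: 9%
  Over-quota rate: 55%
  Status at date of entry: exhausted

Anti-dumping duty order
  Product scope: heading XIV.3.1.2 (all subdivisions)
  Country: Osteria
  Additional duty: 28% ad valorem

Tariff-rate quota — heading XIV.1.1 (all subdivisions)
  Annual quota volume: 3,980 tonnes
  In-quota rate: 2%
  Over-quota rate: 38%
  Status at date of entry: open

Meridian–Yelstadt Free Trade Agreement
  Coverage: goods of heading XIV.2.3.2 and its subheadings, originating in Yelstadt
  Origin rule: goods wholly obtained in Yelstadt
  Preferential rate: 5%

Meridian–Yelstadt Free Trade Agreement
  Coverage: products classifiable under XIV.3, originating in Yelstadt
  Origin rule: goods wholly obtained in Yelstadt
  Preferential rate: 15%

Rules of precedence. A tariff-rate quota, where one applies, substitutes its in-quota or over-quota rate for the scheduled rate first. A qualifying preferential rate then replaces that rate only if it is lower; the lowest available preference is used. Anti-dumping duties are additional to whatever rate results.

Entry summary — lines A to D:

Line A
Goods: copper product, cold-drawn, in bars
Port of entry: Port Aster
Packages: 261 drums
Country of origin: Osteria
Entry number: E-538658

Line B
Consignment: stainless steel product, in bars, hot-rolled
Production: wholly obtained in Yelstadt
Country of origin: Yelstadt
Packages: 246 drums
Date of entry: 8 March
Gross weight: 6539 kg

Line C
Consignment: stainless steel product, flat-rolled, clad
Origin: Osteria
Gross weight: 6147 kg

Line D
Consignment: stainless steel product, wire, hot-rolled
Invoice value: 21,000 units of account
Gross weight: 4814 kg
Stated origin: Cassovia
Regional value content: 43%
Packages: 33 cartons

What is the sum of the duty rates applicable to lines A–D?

Line A: copper → XIV.1; in bars → XIV.1.2; cold-drawn → XIV.1.2.2. Scheduled 22%. quota on XIV.1.2 exhausted → over-quota 55%; anti-dumping (Osteria, XIV.1): +29%; total 55% + 29% = 84%. → 84%.
Line B: stainless steel → XIV.2; in bars → XIV.2.1; hot-rolled → XIV.2.1.1. Scheduled 16%. Yelstadt agreement on XIV.2.3.2: XIV.2.1.1 not covered; Yelstadt agreement on XIV.3: XIV.2.1.1 not covered. → 16%.
Line C: stainless steel → XIV.2; flat-rolled → XIV.2.2; clad → XIV.2.2.2. Scheduled 10%. No special measure applies. → 10%.
Line D: stainless steel → XIV.2; wire → XIV.2.3; hot-rolled → XIV.2.3.1. Scheduled 22%. Cassovia agreement on XIV.2.3: RVC ≥ 35% → 6% available; preferential 6%. → 6%.
Sum: 84% + 16% + 10% + 6% = 116%.

116%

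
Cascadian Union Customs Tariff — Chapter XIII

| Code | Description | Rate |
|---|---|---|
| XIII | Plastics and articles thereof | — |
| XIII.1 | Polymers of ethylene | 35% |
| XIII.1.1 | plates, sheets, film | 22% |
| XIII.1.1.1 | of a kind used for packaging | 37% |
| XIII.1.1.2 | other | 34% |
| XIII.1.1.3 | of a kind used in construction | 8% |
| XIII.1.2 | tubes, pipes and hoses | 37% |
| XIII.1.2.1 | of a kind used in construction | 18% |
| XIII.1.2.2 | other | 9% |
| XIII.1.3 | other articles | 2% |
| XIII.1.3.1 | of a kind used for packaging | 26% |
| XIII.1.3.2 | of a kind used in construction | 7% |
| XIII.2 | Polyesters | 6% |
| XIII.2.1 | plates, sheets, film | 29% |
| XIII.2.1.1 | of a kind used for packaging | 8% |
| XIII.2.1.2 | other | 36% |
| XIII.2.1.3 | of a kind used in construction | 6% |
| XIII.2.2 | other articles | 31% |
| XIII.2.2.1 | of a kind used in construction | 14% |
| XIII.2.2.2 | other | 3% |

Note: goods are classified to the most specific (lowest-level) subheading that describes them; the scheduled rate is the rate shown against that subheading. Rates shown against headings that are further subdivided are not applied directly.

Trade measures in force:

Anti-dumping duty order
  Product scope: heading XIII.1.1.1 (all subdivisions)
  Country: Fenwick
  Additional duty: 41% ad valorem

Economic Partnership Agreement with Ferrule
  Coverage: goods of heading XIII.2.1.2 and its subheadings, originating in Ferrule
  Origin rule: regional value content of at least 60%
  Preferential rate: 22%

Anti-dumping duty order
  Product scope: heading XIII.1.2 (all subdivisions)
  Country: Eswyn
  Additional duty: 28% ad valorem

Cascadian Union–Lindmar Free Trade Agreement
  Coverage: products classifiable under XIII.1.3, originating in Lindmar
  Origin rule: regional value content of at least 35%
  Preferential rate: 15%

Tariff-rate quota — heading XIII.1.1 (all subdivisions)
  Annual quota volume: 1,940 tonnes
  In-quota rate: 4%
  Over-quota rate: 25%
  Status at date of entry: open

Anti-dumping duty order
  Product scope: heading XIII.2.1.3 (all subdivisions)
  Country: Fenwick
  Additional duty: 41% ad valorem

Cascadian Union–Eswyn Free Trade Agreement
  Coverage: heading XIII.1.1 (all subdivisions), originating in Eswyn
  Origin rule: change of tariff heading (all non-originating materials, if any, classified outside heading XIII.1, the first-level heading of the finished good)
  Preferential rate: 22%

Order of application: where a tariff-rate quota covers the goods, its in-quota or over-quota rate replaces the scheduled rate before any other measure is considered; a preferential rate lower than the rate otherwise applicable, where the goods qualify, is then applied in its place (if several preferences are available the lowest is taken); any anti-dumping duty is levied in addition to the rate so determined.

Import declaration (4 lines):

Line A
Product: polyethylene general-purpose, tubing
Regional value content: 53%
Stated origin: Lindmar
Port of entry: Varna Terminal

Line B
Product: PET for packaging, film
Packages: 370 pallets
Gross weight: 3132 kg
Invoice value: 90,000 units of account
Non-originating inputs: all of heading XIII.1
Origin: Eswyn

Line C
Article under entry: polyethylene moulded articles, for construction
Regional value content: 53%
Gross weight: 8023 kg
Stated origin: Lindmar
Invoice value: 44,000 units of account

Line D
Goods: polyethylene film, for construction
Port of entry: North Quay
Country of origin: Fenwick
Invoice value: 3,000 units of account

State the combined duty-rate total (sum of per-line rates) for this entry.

28%

Line A: polyethylene → XIII.1; tubing → XIII.1.2; general-purpose → XIII.1.2.2. Scheduled 9%. Lindmar agreement on XIII.1.3: XIII.1.2.2 not covered. → 9%.
Line B: PET → XIII.2; film → XIII.2.1; for packaging → XIII.2.1.1. Scheduled 8%. Eswyn agreement on XIII.1.1: XIII.2.1.1 not covered. → 8%.
Line C: polyethylene → XIII.1; moulded articles → XIII.1.3; for construction → XIII.1.3.2. Scheduled 7%. Lindmar agreement on XIII.1.3: RVC ≥ 35% → 15% available; preference 15% not lower than 7% → no reduction. → 7%.
Line D: polyethylene → XIII.1; film → XIII.1.1; for construction → XIII.1.1.3. Scheduled 8%. quota on XIII.1.1 open → in-quota 4%. → 4%.
Sum: 9% + 8% + 7% + 4% = 28%.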